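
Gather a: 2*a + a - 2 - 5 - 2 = 3*a - 9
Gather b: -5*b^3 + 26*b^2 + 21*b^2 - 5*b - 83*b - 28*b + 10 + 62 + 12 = -5*b^3 + 47*b^2 - 116*b + 84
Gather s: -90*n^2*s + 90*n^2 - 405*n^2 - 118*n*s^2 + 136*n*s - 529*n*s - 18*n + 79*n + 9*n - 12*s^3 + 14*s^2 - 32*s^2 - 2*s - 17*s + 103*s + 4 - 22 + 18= -315*n^2 + 70*n - 12*s^3 + s^2*(-118*n - 18) + s*(-90*n^2 - 393*n + 84)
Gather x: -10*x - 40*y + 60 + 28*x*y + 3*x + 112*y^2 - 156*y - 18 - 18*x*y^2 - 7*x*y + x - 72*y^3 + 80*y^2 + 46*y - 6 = x*(-18*y^2 + 21*y - 6) - 72*y^3 + 192*y^2 - 150*y + 36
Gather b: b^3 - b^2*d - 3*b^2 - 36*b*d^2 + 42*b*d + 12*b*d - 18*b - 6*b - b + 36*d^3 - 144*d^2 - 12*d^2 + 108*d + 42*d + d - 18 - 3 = b^3 + b^2*(-d - 3) + b*(-36*d^2 + 54*d - 25) + 36*d^3 - 156*d^2 + 151*d - 21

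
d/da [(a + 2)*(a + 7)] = 2*a + 9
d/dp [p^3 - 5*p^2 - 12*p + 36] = 3*p^2 - 10*p - 12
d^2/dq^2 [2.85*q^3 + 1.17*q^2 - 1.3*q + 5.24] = 17.1*q + 2.34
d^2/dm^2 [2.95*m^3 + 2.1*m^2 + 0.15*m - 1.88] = 17.7*m + 4.2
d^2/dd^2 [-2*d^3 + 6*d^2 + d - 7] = 12 - 12*d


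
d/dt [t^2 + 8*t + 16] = 2*t + 8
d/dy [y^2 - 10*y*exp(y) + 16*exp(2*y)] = -10*y*exp(y) + 2*y + 32*exp(2*y) - 10*exp(y)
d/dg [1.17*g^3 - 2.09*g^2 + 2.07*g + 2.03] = 3.51*g^2 - 4.18*g + 2.07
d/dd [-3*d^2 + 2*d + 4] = 2 - 6*d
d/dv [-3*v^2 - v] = -6*v - 1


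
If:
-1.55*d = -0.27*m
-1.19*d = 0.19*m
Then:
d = 0.00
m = 0.00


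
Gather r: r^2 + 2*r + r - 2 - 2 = r^2 + 3*r - 4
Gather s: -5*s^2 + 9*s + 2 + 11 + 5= -5*s^2 + 9*s + 18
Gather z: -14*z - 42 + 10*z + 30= -4*z - 12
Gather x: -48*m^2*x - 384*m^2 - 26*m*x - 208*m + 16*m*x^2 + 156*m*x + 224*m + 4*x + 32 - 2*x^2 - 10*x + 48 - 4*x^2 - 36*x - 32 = -384*m^2 + 16*m + x^2*(16*m - 6) + x*(-48*m^2 + 130*m - 42) + 48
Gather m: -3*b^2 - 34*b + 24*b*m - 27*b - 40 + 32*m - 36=-3*b^2 - 61*b + m*(24*b + 32) - 76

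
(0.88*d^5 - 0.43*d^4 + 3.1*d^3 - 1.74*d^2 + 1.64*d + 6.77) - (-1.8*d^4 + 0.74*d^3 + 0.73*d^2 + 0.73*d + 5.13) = 0.88*d^5 + 1.37*d^4 + 2.36*d^3 - 2.47*d^2 + 0.91*d + 1.64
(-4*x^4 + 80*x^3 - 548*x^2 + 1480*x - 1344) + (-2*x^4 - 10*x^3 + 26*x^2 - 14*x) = -6*x^4 + 70*x^3 - 522*x^2 + 1466*x - 1344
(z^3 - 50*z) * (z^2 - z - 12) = z^5 - z^4 - 62*z^3 + 50*z^2 + 600*z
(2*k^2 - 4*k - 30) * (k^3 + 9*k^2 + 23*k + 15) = 2*k^5 + 14*k^4 - 20*k^3 - 332*k^2 - 750*k - 450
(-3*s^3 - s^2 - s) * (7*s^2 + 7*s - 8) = -21*s^5 - 28*s^4 + 10*s^3 + s^2 + 8*s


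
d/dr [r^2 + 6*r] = 2*r + 6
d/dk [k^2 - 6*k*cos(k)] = 6*k*sin(k) + 2*k - 6*cos(k)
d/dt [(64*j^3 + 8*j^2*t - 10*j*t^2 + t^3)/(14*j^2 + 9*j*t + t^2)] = (-116*j^2 + 14*j*t + t^2)/(49*j^2 + 14*j*t + t^2)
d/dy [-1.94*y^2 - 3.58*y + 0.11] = -3.88*y - 3.58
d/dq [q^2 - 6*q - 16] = 2*q - 6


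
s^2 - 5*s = s*(s - 5)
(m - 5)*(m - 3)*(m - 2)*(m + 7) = m^4 - 3*m^3 - 39*m^2 + 187*m - 210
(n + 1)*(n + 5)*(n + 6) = n^3 + 12*n^2 + 41*n + 30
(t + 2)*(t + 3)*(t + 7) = t^3 + 12*t^2 + 41*t + 42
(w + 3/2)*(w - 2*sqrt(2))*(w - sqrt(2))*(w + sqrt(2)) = w^4 - 2*sqrt(2)*w^3 + 3*w^3/2 - 3*sqrt(2)*w^2 - 2*w^2 - 3*w + 4*sqrt(2)*w + 6*sqrt(2)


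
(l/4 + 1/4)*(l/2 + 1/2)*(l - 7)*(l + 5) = l^4/8 - 19*l^2/4 - 9*l - 35/8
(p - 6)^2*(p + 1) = p^3 - 11*p^2 + 24*p + 36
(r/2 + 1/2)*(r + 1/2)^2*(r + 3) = r^4/2 + 5*r^3/2 + 29*r^2/8 + 2*r + 3/8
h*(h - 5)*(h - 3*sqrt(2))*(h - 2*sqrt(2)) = h^4 - 5*sqrt(2)*h^3 - 5*h^3 + 12*h^2 + 25*sqrt(2)*h^2 - 60*h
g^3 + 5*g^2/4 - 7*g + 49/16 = (g - 7/4)*(g - 1/2)*(g + 7/2)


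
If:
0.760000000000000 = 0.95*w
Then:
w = 0.80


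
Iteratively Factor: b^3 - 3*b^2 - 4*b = (b + 1)*(b^2 - 4*b) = (b - 4)*(b + 1)*(b)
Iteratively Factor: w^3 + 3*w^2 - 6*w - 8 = (w + 1)*(w^2 + 2*w - 8) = (w - 2)*(w + 1)*(w + 4)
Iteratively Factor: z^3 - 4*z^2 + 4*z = (z - 2)*(z^2 - 2*z) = (z - 2)^2*(z)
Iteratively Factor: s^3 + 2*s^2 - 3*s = (s)*(s^2 + 2*s - 3) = s*(s - 1)*(s + 3)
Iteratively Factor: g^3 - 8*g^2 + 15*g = (g - 3)*(g^2 - 5*g) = (g - 5)*(g - 3)*(g)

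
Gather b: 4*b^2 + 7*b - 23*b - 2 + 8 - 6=4*b^2 - 16*b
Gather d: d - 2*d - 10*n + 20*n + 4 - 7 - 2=-d + 10*n - 5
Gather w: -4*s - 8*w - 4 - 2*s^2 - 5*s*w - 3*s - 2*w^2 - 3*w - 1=-2*s^2 - 7*s - 2*w^2 + w*(-5*s - 11) - 5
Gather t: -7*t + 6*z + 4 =-7*t + 6*z + 4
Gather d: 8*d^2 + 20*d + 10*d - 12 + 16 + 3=8*d^2 + 30*d + 7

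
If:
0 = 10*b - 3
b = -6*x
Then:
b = 3/10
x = -1/20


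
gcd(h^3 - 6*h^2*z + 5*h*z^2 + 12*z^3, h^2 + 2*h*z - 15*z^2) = -h + 3*z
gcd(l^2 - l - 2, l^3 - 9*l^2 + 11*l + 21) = l + 1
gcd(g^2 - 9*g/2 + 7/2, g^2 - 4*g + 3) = g - 1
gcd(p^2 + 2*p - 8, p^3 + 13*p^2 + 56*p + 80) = p + 4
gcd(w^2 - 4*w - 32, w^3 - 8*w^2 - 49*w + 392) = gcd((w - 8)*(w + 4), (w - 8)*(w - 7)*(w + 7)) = w - 8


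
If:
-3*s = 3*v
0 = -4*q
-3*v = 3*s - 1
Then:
No Solution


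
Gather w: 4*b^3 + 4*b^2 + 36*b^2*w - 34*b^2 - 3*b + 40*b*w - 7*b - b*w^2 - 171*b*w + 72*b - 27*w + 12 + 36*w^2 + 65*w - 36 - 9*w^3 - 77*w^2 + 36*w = 4*b^3 - 30*b^2 + 62*b - 9*w^3 + w^2*(-b - 41) + w*(36*b^2 - 131*b + 74) - 24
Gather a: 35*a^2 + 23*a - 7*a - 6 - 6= 35*a^2 + 16*a - 12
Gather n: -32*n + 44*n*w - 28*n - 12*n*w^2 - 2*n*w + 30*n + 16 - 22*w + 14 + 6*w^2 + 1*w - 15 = n*(-12*w^2 + 42*w - 30) + 6*w^2 - 21*w + 15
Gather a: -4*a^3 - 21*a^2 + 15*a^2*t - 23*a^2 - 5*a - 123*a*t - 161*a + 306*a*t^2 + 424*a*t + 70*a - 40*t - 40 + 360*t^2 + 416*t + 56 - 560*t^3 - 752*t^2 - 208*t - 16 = -4*a^3 + a^2*(15*t - 44) + a*(306*t^2 + 301*t - 96) - 560*t^3 - 392*t^2 + 168*t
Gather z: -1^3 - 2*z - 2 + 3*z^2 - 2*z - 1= 3*z^2 - 4*z - 4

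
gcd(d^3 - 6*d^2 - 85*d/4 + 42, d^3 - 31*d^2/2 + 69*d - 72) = d^2 - 19*d/2 + 12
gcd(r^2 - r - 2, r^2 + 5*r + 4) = r + 1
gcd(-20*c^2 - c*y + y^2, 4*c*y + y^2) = 4*c + y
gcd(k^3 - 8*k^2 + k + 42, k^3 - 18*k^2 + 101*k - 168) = k^2 - 10*k + 21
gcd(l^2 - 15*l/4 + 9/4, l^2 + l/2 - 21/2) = l - 3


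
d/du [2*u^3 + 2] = 6*u^2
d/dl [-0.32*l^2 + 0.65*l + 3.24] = 0.65 - 0.64*l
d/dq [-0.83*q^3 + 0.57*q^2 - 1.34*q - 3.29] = -2.49*q^2 + 1.14*q - 1.34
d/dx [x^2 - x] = 2*x - 1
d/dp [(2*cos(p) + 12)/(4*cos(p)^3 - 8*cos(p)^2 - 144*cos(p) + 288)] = (cos(p) - 4)*sin(p)/((cos(p) - 6)^2*(cos(p) - 2)^2)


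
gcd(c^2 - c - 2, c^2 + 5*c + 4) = c + 1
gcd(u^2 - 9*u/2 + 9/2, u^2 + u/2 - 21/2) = u - 3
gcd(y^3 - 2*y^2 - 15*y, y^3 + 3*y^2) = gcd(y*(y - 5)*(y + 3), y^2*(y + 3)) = y^2 + 3*y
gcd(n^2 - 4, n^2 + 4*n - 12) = n - 2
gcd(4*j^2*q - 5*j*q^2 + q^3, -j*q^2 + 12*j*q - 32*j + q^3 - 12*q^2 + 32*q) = -j + q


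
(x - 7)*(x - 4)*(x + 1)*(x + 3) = x^4 - 7*x^3 - 13*x^2 + 79*x + 84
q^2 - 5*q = q*(q - 5)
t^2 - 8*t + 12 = (t - 6)*(t - 2)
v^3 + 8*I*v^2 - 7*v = v*(v + I)*(v + 7*I)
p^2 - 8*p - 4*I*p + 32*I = (p - 8)*(p - 4*I)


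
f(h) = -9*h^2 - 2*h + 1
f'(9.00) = -164.00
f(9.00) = -746.00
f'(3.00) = -56.00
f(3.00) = -86.00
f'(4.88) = -89.84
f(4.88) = -223.09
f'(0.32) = -7.76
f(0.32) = -0.56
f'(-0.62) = 9.16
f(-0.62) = -1.22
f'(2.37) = -44.66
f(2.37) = -54.29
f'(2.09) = -39.62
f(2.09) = -42.49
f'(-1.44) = 23.92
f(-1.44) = -14.78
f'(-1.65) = 27.70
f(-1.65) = -20.20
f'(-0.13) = 0.34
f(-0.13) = 1.11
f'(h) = -18*h - 2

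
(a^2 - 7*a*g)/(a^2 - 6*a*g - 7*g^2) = a/(a + g)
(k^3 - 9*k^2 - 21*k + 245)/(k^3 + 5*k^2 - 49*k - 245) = (k - 7)/(k + 7)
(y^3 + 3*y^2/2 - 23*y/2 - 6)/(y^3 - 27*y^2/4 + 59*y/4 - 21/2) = 2*(2*y^2 + 9*y + 4)/(4*y^2 - 15*y + 14)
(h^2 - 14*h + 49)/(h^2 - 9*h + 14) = (h - 7)/(h - 2)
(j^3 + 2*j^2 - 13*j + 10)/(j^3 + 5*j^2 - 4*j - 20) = (j - 1)/(j + 2)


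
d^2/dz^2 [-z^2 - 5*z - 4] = -2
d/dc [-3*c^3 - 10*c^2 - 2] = c*(-9*c - 20)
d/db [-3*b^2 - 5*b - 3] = -6*b - 5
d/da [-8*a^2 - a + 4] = -16*a - 1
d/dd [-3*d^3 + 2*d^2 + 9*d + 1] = -9*d^2 + 4*d + 9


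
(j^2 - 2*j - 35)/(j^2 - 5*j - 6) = (-j^2 + 2*j + 35)/(-j^2 + 5*j + 6)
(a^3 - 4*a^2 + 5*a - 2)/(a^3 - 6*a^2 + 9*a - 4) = (a - 2)/(a - 4)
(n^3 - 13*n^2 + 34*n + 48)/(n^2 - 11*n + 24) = (n^2 - 5*n - 6)/(n - 3)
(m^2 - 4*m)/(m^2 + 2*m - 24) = m/(m + 6)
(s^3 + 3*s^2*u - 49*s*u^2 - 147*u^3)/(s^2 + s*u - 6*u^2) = (s^2 - 49*u^2)/(s - 2*u)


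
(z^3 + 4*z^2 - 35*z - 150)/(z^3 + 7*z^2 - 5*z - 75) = (z - 6)/(z - 3)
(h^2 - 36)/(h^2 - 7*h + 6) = (h + 6)/(h - 1)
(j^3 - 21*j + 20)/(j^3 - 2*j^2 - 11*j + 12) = (j + 5)/(j + 3)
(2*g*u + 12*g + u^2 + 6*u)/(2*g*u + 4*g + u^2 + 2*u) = (u + 6)/(u + 2)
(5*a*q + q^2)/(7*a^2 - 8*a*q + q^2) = q*(5*a + q)/(7*a^2 - 8*a*q + q^2)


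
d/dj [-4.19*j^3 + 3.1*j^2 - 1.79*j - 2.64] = -12.57*j^2 + 6.2*j - 1.79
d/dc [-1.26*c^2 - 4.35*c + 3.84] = -2.52*c - 4.35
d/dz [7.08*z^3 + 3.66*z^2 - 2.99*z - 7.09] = 21.24*z^2 + 7.32*z - 2.99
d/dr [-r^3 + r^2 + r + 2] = -3*r^2 + 2*r + 1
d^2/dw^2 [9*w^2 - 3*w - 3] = 18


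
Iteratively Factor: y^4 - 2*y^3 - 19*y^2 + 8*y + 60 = (y - 5)*(y^3 + 3*y^2 - 4*y - 12) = (y - 5)*(y + 2)*(y^2 + y - 6) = (y - 5)*(y - 2)*(y + 2)*(y + 3)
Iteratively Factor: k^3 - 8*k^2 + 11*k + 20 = (k - 5)*(k^2 - 3*k - 4) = (k - 5)*(k + 1)*(k - 4)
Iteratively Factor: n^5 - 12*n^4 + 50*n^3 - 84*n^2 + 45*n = (n - 5)*(n^4 - 7*n^3 + 15*n^2 - 9*n) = n*(n - 5)*(n^3 - 7*n^2 + 15*n - 9) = n*(n - 5)*(n - 3)*(n^2 - 4*n + 3) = n*(n - 5)*(n - 3)^2*(n - 1)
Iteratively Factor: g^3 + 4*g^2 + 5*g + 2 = (g + 2)*(g^2 + 2*g + 1) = (g + 1)*(g + 2)*(g + 1)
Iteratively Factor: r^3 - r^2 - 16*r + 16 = (r - 4)*(r^2 + 3*r - 4) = (r - 4)*(r - 1)*(r + 4)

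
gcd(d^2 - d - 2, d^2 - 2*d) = d - 2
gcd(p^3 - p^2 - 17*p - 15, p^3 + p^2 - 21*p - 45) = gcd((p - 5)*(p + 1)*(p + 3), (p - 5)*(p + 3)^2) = p^2 - 2*p - 15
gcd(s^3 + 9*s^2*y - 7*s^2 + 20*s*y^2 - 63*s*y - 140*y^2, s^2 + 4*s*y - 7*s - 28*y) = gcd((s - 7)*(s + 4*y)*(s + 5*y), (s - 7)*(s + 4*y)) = s^2 + 4*s*y - 7*s - 28*y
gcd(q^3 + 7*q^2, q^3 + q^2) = q^2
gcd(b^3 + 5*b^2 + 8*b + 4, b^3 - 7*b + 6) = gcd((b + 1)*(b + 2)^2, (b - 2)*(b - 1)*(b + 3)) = 1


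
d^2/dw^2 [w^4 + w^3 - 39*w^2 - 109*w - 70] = 12*w^2 + 6*w - 78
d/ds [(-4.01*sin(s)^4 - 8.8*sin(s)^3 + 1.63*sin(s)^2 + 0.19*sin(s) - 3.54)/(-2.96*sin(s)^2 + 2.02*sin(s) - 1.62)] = (23.7392*sin(s)^5 + 1.74740000000001*sin(s)^4 - 9.5672*sin(s)^3 + 46.623*sin(s)^2 - 26.238*sin(s) + 6.843)*cos(s)/(8.7616*sin(s)^4 - 11.9584*sin(s)^3 + 13.6708*sin(s)^2 - 6.5448*sin(s) + 2.6244)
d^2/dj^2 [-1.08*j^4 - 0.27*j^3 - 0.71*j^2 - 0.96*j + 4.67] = -12.96*j^2 - 1.62*j - 1.42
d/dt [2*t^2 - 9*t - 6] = 4*t - 9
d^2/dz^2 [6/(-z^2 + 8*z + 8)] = 12*(-z^2 + 8*z + 4*(z - 4)^2 + 8)/(-z^2 + 8*z + 8)^3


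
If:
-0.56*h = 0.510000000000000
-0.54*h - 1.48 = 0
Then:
No Solution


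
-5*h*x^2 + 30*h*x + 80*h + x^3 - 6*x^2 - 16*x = (-5*h + x)*(x - 8)*(x + 2)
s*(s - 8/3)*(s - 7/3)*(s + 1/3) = s^4 - 14*s^3/3 + 41*s^2/9 + 56*s/27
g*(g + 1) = g^2 + g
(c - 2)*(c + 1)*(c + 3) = c^3 + 2*c^2 - 5*c - 6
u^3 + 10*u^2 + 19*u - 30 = (u - 1)*(u + 5)*(u + 6)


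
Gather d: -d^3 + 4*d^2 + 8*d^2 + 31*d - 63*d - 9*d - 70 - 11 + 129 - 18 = -d^3 + 12*d^2 - 41*d + 30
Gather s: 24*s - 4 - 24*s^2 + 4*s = -24*s^2 + 28*s - 4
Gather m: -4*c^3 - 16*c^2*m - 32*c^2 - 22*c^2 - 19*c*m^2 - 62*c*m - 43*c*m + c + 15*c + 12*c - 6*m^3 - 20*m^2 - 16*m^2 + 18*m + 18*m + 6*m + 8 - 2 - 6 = -4*c^3 - 54*c^2 + 28*c - 6*m^3 + m^2*(-19*c - 36) + m*(-16*c^2 - 105*c + 42)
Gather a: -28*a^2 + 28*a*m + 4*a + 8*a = -28*a^2 + a*(28*m + 12)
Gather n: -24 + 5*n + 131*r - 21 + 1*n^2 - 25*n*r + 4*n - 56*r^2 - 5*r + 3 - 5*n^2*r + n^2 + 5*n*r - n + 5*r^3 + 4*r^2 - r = n^2*(2 - 5*r) + n*(8 - 20*r) + 5*r^3 - 52*r^2 + 125*r - 42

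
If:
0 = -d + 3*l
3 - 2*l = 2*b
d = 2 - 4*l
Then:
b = 17/14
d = 6/7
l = 2/7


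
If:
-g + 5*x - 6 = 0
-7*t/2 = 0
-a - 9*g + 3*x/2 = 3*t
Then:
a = 54 - 87*x/2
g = 5*x - 6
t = 0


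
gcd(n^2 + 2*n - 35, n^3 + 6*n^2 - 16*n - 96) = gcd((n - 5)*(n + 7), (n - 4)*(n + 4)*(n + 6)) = 1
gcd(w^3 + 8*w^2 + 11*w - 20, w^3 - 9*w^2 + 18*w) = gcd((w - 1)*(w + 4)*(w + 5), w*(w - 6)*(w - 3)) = 1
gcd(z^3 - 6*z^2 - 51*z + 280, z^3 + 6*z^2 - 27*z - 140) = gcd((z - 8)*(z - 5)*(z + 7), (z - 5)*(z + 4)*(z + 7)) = z^2 + 2*z - 35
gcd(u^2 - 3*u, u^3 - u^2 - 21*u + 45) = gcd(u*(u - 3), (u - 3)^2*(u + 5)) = u - 3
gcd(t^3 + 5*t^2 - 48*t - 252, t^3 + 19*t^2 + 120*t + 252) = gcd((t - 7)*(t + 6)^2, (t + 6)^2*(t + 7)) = t^2 + 12*t + 36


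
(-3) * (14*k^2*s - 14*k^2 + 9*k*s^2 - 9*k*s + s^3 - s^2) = -42*k^2*s + 42*k^2 - 27*k*s^2 + 27*k*s - 3*s^3 + 3*s^2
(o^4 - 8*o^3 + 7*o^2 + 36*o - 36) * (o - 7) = o^5 - 15*o^4 + 63*o^3 - 13*o^2 - 288*o + 252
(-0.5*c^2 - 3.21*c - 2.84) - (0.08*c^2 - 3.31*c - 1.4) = -0.58*c^2 + 0.1*c - 1.44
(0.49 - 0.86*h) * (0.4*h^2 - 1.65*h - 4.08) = -0.344*h^3 + 1.615*h^2 + 2.7003*h - 1.9992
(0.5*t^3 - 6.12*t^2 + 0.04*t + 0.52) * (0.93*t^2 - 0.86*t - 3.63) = 0.465*t^5 - 6.1216*t^4 + 3.4854*t^3 + 22.6648*t^2 - 0.5924*t - 1.8876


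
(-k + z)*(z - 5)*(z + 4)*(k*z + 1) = -k^2*z^3 + k^2*z^2 + 20*k^2*z + k*z^4 - k*z^3 - 21*k*z^2 + k*z + 20*k + z^3 - z^2 - 20*z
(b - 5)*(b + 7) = b^2 + 2*b - 35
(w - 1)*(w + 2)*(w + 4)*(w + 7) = w^4 + 12*w^3 + 37*w^2 + 6*w - 56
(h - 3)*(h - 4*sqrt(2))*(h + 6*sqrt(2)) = h^3 - 3*h^2 + 2*sqrt(2)*h^2 - 48*h - 6*sqrt(2)*h + 144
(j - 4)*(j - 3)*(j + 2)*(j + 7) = j^4 + 2*j^3 - 37*j^2 + 10*j + 168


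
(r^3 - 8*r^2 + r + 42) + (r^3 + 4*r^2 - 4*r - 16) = 2*r^3 - 4*r^2 - 3*r + 26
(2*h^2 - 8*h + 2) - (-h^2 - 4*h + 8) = 3*h^2 - 4*h - 6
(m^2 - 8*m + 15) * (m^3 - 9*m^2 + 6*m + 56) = m^5 - 17*m^4 + 93*m^3 - 127*m^2 - 358*m + 840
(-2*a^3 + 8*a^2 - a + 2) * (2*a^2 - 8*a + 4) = -4*a^5 + 32*a^4 - 74*a^3 + 44*a^2 - 20*a + 8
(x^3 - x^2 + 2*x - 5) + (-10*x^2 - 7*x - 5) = x^3 - 11*x^2 - 5*x - 10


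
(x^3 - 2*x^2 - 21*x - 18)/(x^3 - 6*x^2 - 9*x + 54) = (x + 1)/(x - 3)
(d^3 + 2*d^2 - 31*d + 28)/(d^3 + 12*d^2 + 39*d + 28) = (d^2 - 5*d + 4)/(d^2 + 5*d + 4)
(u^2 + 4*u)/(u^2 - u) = (u + 4)/(u - 1)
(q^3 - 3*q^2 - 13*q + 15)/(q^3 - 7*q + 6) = (q - 5)/(q - 2)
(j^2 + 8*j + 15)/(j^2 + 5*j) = (j + 3)/j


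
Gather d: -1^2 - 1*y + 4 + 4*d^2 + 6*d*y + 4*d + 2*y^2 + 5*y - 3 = 4*d^2 + d*(6*y + 4) + 2*y^2 + 4*y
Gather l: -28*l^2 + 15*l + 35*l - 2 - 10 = -28*l^2 + 50*l - 12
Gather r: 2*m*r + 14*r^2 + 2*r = 14*r^2 + r*(2*m + 2)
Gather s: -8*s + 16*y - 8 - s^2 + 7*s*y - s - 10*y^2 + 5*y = -s^2 + s*(7*y - 9) - 10*y^2 + 21*y - 8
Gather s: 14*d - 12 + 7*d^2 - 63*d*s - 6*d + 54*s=7*d^2 + 8*d + s*(54 - 63*d) - 12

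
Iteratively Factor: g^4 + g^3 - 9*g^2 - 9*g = (g - 3)*(g^3 + 4*g^2 + 3*g) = (g - 3)*(g + 1)*(g^2 + 3*g) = g*(g - 3)*(g + 1)*(g + 3)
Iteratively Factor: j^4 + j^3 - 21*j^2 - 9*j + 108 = (j - 3)*(j^3 + 4*j^2 - 9*j - 36) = (j - 3)*(j + 4)*(j^2 - 9) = (j - 3)*(j + 3)*(j + 4)*(j - 3)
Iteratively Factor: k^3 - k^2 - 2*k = (k + 1)*(k^2 - 2*k) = (k - 2)*(k + 1)*(k)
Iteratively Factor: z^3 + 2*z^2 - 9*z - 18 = (z + 2)*(z^2 - 9) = (z - 3)*(z + 2)*(z + 3)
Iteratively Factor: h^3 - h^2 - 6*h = (h)*(h^2 - h - 6) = h*(h + 2)*(h - 3)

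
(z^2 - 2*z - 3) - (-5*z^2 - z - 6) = 6*z^2 - z + 3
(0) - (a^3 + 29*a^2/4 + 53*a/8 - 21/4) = -a^3 - 29*a^2/4 - 53*a/8 + 21/4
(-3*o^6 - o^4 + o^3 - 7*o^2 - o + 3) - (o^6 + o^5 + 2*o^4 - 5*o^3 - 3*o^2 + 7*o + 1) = -4*o^6 - o^5 - 3*o^4 + 6*o^3 - 4*o^2 - 8*o + 2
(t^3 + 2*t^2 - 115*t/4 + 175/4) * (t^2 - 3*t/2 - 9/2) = t^5 + t^4/2 - 145*t^3/4 + 623*t^2/8 + 255*t/4 - 1575/8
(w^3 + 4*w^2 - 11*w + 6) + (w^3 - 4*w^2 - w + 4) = 2*w^3 - 12*w + 10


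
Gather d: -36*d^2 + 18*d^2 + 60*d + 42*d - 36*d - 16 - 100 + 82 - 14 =-18*d^2 + 66*d - 48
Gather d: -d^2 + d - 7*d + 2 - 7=-d^2 - 6*d - 5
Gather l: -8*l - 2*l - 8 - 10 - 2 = -10*l - 20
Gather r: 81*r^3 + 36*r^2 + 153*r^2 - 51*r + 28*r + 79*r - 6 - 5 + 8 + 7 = 81*r^3 + 189*r^2 + 56*r + 4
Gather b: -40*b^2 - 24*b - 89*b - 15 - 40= -40*b^2 - 113*b - 55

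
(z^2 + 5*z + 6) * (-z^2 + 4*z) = -z^4 - z^3 + 14*z^2 + 24*z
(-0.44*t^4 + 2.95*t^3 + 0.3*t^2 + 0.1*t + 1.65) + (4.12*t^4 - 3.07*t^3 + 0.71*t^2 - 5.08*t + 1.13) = 3.68*t^4 - 0.12*t^3 + 1.01*t^2 - 4.98*t + 2.78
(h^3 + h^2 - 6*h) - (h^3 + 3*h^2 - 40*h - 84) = -2*h^2 + 34*h + 84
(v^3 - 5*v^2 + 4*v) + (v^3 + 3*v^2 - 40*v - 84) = 2*v^3 - 2*v^2 - 36*v - 84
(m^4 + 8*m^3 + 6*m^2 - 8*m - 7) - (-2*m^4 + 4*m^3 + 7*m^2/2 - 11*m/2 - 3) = 3*m^4 + 4*m^3 + 5*m^2/2 - 5*m/2 - 4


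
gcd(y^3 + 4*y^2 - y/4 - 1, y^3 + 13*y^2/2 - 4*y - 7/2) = y + 1/2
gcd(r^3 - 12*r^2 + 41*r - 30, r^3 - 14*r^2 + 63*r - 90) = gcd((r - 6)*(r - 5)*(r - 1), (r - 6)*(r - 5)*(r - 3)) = r^2 - 11*r + 30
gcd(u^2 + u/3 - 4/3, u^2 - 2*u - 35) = 1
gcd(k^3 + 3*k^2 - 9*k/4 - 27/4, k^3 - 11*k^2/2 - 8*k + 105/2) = k + 3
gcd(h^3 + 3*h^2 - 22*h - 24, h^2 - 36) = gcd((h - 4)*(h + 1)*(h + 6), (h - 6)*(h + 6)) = h + 6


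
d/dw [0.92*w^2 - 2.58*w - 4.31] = 1.84*w - 2.58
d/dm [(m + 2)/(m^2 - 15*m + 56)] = (m^2 - 15*m - (m + 2)*(2*m - 15) + 56)/(m^2 - 15*m + 56)^2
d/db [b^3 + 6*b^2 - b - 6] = 3*b^2 + 12*b - 1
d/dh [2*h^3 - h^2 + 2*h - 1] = 6*h^2 - 2*h + 2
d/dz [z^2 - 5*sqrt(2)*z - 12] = 2*z - 5*sqrt(2)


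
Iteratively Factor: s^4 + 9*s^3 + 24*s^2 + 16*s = (s + 4)*(s^3 + 5*s^2 + 4*s) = (s + 4)^2*(s^2 + s) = s*(s + 4)^2*(s + 1)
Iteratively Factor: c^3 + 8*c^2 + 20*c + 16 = (c + 4)*(c^2 + 4*c + 4) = (c + 2)*(c + 4)*(c + 2)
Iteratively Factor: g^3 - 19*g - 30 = (g + 3)*(g^2 - 3*g - 10) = (g + 2)*(g + 3)*(g - 5)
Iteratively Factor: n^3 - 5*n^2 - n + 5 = (n + 1)*(n^2 - 6*n + 5) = (n - 1)*(n + 1)*(n - 5)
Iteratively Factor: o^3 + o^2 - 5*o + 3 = (o + 3)*(o^2 - 2*o + 1) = (o - 1)*(o + 3)*(o - 1)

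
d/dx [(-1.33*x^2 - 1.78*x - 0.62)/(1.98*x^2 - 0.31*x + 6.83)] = (3.9367*x^2 - 15.7126*x - 12.3496)/(3.9204*x^4 - 1.2276*x^3 + 27.1429*x^2 - 4.2346*x + 46.6489)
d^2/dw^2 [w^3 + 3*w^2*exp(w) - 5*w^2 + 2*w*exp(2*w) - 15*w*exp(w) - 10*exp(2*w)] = 3*w^2*exp(w) + 8*w*exp(2*w) - 3*w*exp(w) + 6*w - 32*exp(2*w) - 24*exp(w) - 10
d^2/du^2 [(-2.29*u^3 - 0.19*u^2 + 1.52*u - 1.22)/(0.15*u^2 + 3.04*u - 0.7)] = (1.11022302462516e-16*u^5 + 1.77635683940025e-15*u^4 - 42.5657479999999*u^3 + 28.95432*u^2 - 9.11292*u - 16.522784)/(0.003375*u^6 + 0.2052*u^5 + 4.11147*u^4 + 26.179264*u^3 - 19.18686*u^2 + 4.4688*u - 0.343)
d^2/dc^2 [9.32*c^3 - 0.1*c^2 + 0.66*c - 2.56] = 55.92*c - 0.2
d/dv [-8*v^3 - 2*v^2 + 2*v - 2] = -24*v^2 - 4*v + 2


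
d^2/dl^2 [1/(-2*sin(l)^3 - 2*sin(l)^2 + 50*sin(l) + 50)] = (9*sin(l)^5 + 2*sin(l)^4 - 60*sin(l)^3 + 194*sin(l)^2 + 675*sin(l) - 1300)/(2*(sin(l) - 5)^3*(sin(l) + 1)^2*(sin(l) + 5)^3)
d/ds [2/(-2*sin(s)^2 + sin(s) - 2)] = 2*(4*sin(s) - 1)*cos(s)/(-sin(s) - cos(2*s) + 3)^2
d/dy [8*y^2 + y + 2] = 16*y + 1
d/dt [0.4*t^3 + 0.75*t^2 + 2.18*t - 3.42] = 1.2*t^2 + 1.5*t + 2.18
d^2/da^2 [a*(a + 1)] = 2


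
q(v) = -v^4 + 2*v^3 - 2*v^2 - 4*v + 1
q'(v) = -4*v^3 + 6*v^2 - 4*v - 4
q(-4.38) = -555.95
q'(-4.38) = 464.74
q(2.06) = -16.25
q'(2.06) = -21.75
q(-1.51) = -9.60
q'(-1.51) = 29.49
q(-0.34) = 2.04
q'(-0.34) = -1.79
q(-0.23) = 1.79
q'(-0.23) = -2.71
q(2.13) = -17.85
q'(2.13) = -23.95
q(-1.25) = -3.47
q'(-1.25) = 18.19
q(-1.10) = -1.15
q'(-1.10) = 12.98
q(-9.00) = -8144.00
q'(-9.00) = 3434.00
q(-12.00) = -24431.00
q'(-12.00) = 7820.00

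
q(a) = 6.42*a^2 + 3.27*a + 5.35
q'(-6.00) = -73.77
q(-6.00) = 216.85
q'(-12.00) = -150.81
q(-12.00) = 890.59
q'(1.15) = 18.04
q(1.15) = 17.60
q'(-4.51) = -54.64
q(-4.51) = 121.19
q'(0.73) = 12.64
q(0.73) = 11.16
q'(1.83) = 26.77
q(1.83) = 32.83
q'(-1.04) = -10.08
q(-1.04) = 8.89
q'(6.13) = 81.98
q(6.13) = 266.64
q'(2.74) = 38.45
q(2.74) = 62.51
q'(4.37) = 59.38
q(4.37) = 142.24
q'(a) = 12.84*a + 3.27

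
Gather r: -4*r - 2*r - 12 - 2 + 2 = -6*r - 12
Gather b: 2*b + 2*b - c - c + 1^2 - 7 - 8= 4*b - 2*c - 14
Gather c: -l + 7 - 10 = -l - 3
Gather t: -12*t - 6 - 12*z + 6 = -12*t - 12*z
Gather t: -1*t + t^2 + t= t^2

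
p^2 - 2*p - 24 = (p - 6)*(p + 4)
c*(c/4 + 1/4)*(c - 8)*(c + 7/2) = c^4/4 - 7*c^3/8 - 65*c^2/8 - 7*c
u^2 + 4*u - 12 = (u - 2)*(u + 6)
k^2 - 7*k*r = k*(k - 7*r)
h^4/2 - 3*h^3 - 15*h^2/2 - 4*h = h*(h/2 + 1/2)*(h - 8)*(h + 1)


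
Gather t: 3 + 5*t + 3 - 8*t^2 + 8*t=-8*t^2 + 13*t + 6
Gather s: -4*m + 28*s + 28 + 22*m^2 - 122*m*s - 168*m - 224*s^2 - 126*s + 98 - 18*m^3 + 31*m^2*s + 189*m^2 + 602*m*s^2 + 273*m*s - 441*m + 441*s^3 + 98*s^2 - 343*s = -18*m^3 + 211*m^2 - 613*m + 441*s^3 + s^2*(602*m - 126) + s*(31*m^2 + 151*m - 441) + 126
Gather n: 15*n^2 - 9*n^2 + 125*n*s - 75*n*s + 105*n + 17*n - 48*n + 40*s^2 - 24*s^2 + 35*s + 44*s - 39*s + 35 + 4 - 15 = 6*n^2 + n*(50*s + 74) + 16*s^2 + 40*s + 24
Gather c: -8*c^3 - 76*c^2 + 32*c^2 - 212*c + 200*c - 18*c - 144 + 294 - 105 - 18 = -8*c^3 - 44*c^2 - 30*c + 27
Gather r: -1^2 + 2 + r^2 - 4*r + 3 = r^2 - 4*r + 4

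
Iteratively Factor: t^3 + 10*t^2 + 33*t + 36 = (t + 3)*(t^2 + 7*t + 12) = (t + 3)^2*(t + 4)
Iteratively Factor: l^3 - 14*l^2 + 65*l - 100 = (l - 5)*(l^2 - 9*l + 20) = (l - 5)^2*(l - 4)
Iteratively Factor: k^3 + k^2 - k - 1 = (k + 1)*(k^2 - 1) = (k + 1)^2*(k - 1)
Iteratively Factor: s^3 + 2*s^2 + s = (s + 1)*(s^2 + s) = (s + 1)^2*(s)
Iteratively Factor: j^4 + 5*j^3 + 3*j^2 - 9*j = (j - 1)*(j^3 + 6*j^2 + 9*j) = (j - 1)*(j + 3)*(j^2 + 3*j) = j*(j - 1)*(j + 3)*(j + 3)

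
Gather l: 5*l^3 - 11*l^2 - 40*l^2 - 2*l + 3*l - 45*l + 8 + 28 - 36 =5*l^3 - 51*l^2 - 44*l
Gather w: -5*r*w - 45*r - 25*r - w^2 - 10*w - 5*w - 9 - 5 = -70*r - w^2 + w*(-5*r - 15) - 14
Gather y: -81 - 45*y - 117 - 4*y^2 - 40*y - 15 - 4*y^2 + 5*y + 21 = -8*y^2 - 80*y - 192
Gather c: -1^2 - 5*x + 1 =-5*x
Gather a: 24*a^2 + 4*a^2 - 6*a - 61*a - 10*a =28*a^2 - 77*a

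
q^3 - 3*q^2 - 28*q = q*(q - 7)*(q + 4)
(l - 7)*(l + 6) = l^2 - l - 42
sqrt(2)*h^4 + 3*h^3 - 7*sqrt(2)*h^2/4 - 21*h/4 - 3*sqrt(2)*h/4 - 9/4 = (h - 3/2)*(h + 1/2)*(h + 3*sqrt(2)/2)*(sqrt(2)*h + sqrt(2))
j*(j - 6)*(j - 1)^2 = j^4 - 8*j^3 + 13*j^2 - 6*j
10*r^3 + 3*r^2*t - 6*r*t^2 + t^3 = (-5*r + t)*(-2*r + t)*(r + t)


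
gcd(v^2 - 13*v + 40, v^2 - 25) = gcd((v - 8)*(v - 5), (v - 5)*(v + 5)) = v - 5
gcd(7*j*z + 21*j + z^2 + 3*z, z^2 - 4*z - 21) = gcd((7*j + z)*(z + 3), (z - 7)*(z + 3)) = z + 3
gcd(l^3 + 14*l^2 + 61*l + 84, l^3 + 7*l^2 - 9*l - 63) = l^2 + 10*l + 21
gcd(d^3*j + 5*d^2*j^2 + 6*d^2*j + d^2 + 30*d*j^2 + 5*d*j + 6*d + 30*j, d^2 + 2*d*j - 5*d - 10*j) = 1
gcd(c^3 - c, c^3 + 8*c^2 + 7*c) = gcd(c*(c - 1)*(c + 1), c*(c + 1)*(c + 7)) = c^2 + c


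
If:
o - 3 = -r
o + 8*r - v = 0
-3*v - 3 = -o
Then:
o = 75/22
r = -9/22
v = 3/22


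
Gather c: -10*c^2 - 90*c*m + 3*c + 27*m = -10*c^2 + c*(3 - 90*m) + 27*m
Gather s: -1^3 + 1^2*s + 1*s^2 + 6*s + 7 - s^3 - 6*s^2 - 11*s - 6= -s^3 - 5*s^2 - 4*s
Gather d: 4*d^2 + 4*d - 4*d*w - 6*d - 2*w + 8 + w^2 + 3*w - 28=4*d^2 + d*(-4*w - 2) + w^2 + w - 20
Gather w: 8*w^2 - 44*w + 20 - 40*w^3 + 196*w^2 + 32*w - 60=-40*w^3 + 204*w^2 - 12*w - 40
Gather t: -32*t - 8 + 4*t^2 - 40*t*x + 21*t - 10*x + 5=4*t^2 + t*(-40*x - 11) - 10*x - 3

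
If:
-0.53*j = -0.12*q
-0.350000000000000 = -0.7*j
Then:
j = 0.50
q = 2.21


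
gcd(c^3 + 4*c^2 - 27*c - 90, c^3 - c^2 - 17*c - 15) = c^2 - 2*c - 15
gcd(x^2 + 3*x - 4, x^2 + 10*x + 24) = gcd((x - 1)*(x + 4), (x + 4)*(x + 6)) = x + 4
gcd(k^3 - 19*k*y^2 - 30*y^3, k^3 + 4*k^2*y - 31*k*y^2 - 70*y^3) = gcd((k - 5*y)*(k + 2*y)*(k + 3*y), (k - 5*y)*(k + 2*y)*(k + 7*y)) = -k^2 + 3*k*y + 10*y^2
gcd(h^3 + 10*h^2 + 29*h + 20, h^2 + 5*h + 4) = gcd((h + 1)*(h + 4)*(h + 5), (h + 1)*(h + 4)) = h^2 + 5*h + 4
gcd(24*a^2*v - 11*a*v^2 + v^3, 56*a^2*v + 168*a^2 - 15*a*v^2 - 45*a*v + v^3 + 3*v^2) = -8*a + v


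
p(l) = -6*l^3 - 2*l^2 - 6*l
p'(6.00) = -678.00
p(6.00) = -1404.00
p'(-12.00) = -2550.00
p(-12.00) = 10152.00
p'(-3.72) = -240.21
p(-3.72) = 303.52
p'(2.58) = -136.14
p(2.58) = -131.83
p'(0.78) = -20.07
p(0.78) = -8.74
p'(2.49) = -127.56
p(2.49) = -119.97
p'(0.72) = -18.21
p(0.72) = -7.60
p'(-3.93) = -268.29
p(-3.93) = 356.88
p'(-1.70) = -51.22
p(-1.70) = 33.90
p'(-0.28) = -6.29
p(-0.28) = 1.65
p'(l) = -18*l^2 - 4*l - 6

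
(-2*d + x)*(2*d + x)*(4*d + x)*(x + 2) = -16*d^3*x - 32*d^3 - 4*d^2*x^2 - 8*d^2*x + 4*d*x^3 + 8*d*x^2 + x^4 + 2*x^3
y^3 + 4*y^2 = y^2*(y + 4)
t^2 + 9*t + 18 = (t + 3)*(t + 6)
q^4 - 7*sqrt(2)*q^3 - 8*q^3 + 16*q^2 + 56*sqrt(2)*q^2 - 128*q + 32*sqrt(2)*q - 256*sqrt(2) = (q - 8)*(q - 4*sqrt(2))^2*(q + sqrt(2))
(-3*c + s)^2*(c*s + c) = 9*c^3*s + 9*c^3 - 6*c^2*s^2 - 6*c^2*s + c*s^3 + c*s^2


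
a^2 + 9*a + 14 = (a + 2)*(a + 7)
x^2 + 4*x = x*(x + 4)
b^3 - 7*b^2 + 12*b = b*(b - 4)*(b - 3)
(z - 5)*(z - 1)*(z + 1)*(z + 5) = z^4 - 26*z^2 + 25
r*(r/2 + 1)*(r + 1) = r^3/2 + 3*r^2/2 + r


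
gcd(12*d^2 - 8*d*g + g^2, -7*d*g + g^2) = 1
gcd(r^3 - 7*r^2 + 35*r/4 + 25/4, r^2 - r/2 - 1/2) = r + 1/2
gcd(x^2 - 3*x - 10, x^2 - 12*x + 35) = x - 5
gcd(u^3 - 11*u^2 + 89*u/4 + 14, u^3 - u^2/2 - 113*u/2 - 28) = u^2 - 15*u/2 - 4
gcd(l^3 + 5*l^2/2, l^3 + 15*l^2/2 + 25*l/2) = l^2 + 5*l/2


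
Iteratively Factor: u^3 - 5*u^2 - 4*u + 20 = (u - 5)*(u^2 - 4) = (u - 5)*(u + 2)*(u - 2)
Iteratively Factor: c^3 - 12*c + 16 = (c - 2)*(c^2 + 2*c - 8) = (c - 2)*(c + 4)*(c - 2)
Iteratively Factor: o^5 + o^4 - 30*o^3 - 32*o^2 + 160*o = (o - 5)*(o^4 + 6*o^3 - 32*o) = (o - 5)*(o - 2)*(o^3 + 8*o^2 + 16*o) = (o - 5)*(o - 2)*(o + 4)*(o^2 + 4*o) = o*(o - 5)*(o - 2)*(o + 4)*(o + 4)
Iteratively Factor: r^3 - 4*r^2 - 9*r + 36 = (r - 4)*(r^2 - 9) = (r - 4)*(r + 3)*(r - 3)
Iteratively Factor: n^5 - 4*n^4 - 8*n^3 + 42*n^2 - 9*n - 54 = (n + 1)*(n^4 - 5*n^3 - 3*n^2 + 45*n - 54) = (n - 3)*(n + 1)*(n^3 - 2*n^2 - 9*n + 18) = (n - 3)*(n + 1)*(n + 3)*(n^2 - 5*n + 6) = (n - 3)^2*(n + 1)*(n + 3)*(n - 2)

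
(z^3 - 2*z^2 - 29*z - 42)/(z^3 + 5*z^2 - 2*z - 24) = (z^2 - 5*z - 14)/(z^2 + 2*z - 8)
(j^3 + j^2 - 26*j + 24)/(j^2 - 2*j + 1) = (j^2 + 2*j - 24)/(j - 1)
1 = 1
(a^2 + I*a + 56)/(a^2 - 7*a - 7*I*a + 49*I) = (a + 8*I)/(a - 7)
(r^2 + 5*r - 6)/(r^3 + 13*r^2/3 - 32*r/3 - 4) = 3*(r - 1)/(3*r^2 - 5*r - 2)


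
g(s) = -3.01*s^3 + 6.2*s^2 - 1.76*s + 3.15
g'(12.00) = -1153.28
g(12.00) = -4326.45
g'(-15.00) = -2219.51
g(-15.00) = 11583.30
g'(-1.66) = -47.23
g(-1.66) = 36.92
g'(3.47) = -67.46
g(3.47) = -54.07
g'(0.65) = 2.48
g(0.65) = 3.80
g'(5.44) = -201.53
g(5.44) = -307.52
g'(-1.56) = -43.08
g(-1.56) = 32.41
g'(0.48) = 2.11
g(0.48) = 3.40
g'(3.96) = -94.26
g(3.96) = -93.51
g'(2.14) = -16.58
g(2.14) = -1.72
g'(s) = -9.03*s^2 + 12.4*s - 1.76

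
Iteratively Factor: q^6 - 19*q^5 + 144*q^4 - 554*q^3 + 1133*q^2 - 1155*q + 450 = (q - 2)*(q^5 - 17*q^4 + 110*q^3 - 334*q^2 + 465*q - 225) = (q - 5)*(q - 2)*(q^4 - 12*q^3 + 50*q^2 - 84*q + 45) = (q - 5)*(q - 2)*(q - 1)*(q^3 - 11*q^2 + 39*q - 45) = (q - 5)*(q - 3)*(q - 2)*(q - 1)*(q^2 - 8*q + 15) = (q - 5)^2*(q - 3)*(q - 2)*(q - 1)*(q - 3)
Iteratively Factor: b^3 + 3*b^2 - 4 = (b + 2)*(b^2 + b - 2) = (b + 2)^2*(b - 1)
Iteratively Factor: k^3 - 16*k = (k + 4)*(k^2 - 4*k) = (k - 4)*(k + 4)*(k)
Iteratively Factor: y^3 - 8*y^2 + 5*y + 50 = (y - 5)*(y^2 - 3*y - 10) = (y - 5)*(y + 2)*(y - 5)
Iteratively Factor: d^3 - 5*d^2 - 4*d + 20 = (d - 2)*(d^2 - 3*d - 10) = (d - 2)*(d + 2)*(d - 5)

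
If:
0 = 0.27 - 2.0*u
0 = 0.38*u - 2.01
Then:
No Solution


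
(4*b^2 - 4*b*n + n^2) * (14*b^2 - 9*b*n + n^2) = 56*b^4 - 92*b^3*n + 54*b^2*n^2 - 13*b*n^3 + n^4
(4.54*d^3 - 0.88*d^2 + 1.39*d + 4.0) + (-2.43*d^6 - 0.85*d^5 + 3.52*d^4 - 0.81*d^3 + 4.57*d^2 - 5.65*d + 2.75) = -2.43*d^6 - 0.85*d^5 + 3.52*d^4 + 3.73*d^3 + 3.69*d^2 - 4.26*d + 6.75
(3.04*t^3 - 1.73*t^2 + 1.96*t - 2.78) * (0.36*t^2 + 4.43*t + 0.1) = 1.0944*t^5 + 12.8444*t^4 - 6.6543*t^3 + 7.509*t^2 - 12.1194*t - 0.278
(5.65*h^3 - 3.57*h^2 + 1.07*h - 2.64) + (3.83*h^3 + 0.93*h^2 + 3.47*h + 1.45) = 9.48*h^3 - 2.64*h^2 + 4.54*h - 1.19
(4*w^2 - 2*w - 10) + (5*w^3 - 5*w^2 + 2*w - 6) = 5*w^3 - w^2 - 16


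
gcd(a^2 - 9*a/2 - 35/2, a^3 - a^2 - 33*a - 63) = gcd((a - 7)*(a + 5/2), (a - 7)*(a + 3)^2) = a - 7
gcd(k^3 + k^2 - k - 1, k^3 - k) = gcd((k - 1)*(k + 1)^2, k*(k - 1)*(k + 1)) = k^2 - 1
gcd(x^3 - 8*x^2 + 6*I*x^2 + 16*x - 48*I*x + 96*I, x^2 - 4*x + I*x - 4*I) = x - 4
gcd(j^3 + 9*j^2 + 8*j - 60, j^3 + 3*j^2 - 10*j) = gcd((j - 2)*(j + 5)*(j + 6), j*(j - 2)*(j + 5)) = j^2 + 3*j - 10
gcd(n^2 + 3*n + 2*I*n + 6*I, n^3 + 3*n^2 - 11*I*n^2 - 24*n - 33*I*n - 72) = n + 3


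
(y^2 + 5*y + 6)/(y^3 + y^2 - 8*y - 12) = (y + 3)/(y^2 - y - 6)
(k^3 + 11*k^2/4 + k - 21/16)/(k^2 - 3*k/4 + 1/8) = (8*k^2 + 26*k + 21)/(2*(4*k - 1))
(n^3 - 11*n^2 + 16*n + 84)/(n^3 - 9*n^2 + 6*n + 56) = (n - 6)/(n - 4)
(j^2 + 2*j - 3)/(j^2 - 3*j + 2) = (j + 3)/(j - 2)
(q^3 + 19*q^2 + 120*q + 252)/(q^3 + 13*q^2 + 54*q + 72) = (q^2 + 13*q + 42)/(q^2 + 7*q + 12)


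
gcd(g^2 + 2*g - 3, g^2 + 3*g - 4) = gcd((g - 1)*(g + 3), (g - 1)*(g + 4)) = g - 1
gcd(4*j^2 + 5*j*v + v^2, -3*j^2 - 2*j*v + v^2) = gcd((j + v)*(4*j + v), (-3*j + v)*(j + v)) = j + v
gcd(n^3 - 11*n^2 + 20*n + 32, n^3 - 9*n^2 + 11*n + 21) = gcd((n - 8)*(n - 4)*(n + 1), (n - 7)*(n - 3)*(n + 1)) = n + 1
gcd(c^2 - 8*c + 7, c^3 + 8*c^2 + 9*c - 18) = c - 1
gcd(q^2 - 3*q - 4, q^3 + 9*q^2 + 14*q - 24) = 1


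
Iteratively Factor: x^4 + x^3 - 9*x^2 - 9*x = (x - 3)*(x^3 + 4*x^2 + 3*x) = x*(x - 3)*(x^2 + 4*x + 3) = x*(x - 3)*(x + 3)*(x + 1)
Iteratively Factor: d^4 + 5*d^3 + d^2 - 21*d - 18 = (d + 3)*(d^3 + 2*d^2 - 5*d - 6) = (d + 1)*(d + 3)*(d^2 + d - 6) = (d + 1)*(d + 3)^2*(d - 2)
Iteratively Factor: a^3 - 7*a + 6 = (a - 1)*(a^2 + a - 6) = (a - 1)*(a + 3)*(a - 2)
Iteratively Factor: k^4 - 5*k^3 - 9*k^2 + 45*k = (k)*(k^3 - 5*k^2 - 9*k + 45) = k*(k - 3)*(k^2 - 2*k - 15) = k*(k - 5)*(k - 3)*(k + 3)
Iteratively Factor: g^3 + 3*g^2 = (g)*(g^2 + 3*g) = g*(g + 3)*(g)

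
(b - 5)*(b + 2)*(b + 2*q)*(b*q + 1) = b^4*q + 2*b^3*q^2 - 3*b^3*q + b^3 - 6*b^2*q^2 - 8*b^2*q - 3*b^2 - 20*b*q^2 - 6*b*q - 10*b - 20*q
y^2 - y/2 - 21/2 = (y - 7/2)*(y + 3)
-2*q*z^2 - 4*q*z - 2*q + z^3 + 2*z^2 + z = (-2*q + z)*(z + 1)^2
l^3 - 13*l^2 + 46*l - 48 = (l - 8)*(l - 3)*(l - 2)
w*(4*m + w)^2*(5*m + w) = 80*m^3*w + 56*m^2*w^2 + 13*m*w^3 + w^4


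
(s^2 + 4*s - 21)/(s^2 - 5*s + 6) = (s + 7)/(s - 2)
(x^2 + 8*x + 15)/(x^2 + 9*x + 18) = (x + 5)/(x + 6)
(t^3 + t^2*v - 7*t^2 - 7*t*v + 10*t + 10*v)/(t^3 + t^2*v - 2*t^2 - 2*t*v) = (t - 5)/t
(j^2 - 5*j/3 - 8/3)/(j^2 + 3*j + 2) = (j - 8/3)/(j + 2)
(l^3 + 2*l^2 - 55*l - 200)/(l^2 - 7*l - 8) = (l^2 + 10*l + 25)/(l + 1)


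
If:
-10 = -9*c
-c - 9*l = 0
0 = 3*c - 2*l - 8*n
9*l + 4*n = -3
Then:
No Solution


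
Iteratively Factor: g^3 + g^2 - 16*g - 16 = (g - 4)*(g^2 + 5*g + 4) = (g - 4)*(g + 1)*(g + 4)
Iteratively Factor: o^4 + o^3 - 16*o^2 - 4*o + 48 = (o - 2)*(o^3 + 3*o^2 - 10*o - 24) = (o - 2)*(o + 2)*(o^2 + o - 12) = (o - 3)*(o - 2)*(o + 2)*(o + 4)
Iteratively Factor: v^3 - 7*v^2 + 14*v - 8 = (v - 2)*(v^2 - 5*v + 4) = (v - 2)*(v - 1)*(v - 4)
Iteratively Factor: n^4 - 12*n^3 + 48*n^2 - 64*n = (n - 4)*(n^3 - 8*n^2 + 16*n) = n*(n - 4)*(n^2 - 8*n + 16) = n*(n - 4)^2*(n - 4)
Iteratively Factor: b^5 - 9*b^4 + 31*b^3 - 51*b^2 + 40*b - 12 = (b - 2)*(b^4 - 7*b^3 + 17*b^2 - 17*b + 6) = (b - 3)*(b - 2)*(b^3 - 4*b^2 + 5*b - 2) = (b - 3)*(b - 2)*(b - 1)*(b^2 - 3*b + 2) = (b - 3)*(b - 2)*(b - 1)^2*(b - 2)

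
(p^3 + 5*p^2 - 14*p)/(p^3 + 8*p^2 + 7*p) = (p - 2)/(p + 1)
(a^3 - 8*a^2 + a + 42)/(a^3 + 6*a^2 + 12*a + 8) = (a^2 - 10*a + 21)/(a^2 + 4*a + 4)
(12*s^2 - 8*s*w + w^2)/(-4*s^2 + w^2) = (-6*s + w)/(2*s + w)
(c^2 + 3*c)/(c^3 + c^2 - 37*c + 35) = c*(c + 3)/(c^3 + c^2 - 37*c + 35)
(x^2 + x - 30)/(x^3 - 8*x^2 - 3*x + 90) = (x + 6)/(x^2 - 3*x - 18)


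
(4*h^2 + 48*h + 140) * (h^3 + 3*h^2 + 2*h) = 4*h^5 + 60*h^4 + 292*h^3 + 516*h^2 + 280*h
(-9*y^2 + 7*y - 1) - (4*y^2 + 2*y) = -13*y^2 + 5*y - 1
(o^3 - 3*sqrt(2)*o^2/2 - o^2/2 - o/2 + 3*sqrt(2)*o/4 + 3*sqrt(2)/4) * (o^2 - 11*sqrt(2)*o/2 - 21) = o^5 - 7*sqrt(2)*o^4 - o^4/2 - 5*o^3 + 7*sqrt(2)*o^3/2 + 9*o^2/4 + 35*sqrt(2)*o^2 - 63*sqrt(2)*o/4 + 9*o/4 - 63*sqrt(2)/4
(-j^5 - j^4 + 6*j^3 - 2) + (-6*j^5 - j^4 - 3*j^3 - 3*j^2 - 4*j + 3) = -7*j^5 - 2*j^4 + 3*j^3 - 3*j^2 - 4*j + 1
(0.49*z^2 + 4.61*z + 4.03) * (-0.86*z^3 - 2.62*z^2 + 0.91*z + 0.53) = -0.4214*z^5 - 5.2484*z^4 - 15.0981*z^3 - 6.1038*z^2 + 6.1106*z + 2.1359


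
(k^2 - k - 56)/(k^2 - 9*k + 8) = (k + 7)/(k - 1)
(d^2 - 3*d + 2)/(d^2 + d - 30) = (d^2 - 3*d + 2)/(d^2 + d - 30)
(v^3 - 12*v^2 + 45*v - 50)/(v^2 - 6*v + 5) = (v^2 - 7*v + 10)/(v - 1)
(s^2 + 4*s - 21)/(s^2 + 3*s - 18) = (s + 7)/(s + 6)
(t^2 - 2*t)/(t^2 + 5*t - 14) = t/(t + 7)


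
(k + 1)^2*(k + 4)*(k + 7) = k^4 + 13*k^3 + 51*k^2 + 67*k + 28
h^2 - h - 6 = (h - 3)*(h + 2)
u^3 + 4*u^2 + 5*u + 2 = (u + 1)^2*(u + 2)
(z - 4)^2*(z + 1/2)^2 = z^4 - 7*z^3 + 33*z^2/4 + 14*z + 4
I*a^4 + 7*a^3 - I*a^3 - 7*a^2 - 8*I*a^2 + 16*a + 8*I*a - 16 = (a - 4*I)^2*(a + I)*(I*a - I)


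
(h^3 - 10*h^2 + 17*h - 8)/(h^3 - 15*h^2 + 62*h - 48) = (h - 1)/(h - 6)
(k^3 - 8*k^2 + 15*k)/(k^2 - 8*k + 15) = k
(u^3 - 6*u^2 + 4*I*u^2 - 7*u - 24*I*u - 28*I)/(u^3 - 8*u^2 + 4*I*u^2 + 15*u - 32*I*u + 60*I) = (u^2 - 6*u - 7)/(u^2 - 8*u + 15)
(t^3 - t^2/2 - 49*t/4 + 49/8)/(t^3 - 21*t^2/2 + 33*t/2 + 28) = (t^2 + 3*t - 7/4)/(t^2 - 7*t - 8)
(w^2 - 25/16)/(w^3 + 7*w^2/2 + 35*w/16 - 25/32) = 2*(4*w - 5)/(8*w^2 + 18*w - 5)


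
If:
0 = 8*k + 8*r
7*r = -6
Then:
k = 6/7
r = -6/7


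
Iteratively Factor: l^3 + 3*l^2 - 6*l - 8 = (l + 4)*(l^2 - l - 2) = (l + 1)*(l + 4)*(l - 2)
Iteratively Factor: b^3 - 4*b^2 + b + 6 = (b + 1)*(b^2 - 5*b + 6) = (b - 2)*(b + 1)*(b - 3)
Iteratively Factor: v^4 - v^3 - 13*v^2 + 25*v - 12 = (v - 3)*(v^3 + 2*v^2 - 7*v + 4) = (v - 3)*(v + 4)*(v^2 - 2*v + 1) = (v - 3)*(v - 1)*(v + 4)*(v - 1)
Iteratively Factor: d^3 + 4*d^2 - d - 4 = (d - 1)*(d^2 + 5*d + 4) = (d - 1)*(d + 1)*(d + 4)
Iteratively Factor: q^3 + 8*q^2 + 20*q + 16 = (q + 2)*(q^2 + 6*q + 8) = (q + 2)*(q + 4)*(q + 2)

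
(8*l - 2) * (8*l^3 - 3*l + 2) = 64*l^4 - 16*l^3 - 24*l^2 + 22*l - 4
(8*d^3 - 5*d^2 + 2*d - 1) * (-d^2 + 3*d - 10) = -8*d^5 + 29*d^4 - 97*d^3 + 57*d^2 - 23*d + 10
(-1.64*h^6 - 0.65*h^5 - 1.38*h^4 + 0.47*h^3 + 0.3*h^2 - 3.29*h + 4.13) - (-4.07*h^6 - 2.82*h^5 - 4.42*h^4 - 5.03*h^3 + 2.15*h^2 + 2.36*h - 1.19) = 2.43*h^6 + 2.17*h^5 + 3.04*h^4 + 5.5*h^3 - 1.85*h^2 - 5.65*h + 5.32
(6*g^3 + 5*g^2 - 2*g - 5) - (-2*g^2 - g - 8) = 6*g^3 + 7*g^2 - g + 3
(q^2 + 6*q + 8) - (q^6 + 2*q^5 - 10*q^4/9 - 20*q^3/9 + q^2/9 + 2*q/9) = -q^6 - 2*q^5 + 10*q^4/9 + 20*q^3/9 + 8*q^2/9 + 52*q/9 + 8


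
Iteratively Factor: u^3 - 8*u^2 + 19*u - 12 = (u - 1)*(u^2 - 7*u + 12) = (u - 4)*(u - 1)*(u - 3)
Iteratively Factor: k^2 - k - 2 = (k + 1)*(k - 2)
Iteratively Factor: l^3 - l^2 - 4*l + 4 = (l - 2)*(l^2 + l - 2) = (l - 2)*(l - 1)*(l + 2)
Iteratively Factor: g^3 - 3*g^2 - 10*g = (g)*(g^2 - 3*g - 10) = g*(g - 5)*(g + 2)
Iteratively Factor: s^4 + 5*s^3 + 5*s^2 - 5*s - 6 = (s - 1)*(s^3 + 6*s^2 + 11*s + 6) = (s - 1)*(s + 3)*(s^2 + 3*s + 2) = (s - 1)*(s + 1)*(s + 3)*(s + 2)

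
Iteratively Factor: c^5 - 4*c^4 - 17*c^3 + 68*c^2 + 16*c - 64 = (c - 4)*(c^4 - 17*c^2 + 16) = (c - 4)^2*(c^3 + 4*c^2 - c - 4) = (c - 4)^2*(c + 1)*(c^2 + 3*c - 4) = (c - 4)^2*(c + 1)*(c + 4)*(c - 1)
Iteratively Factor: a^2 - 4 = (a - 2)*(a + 2)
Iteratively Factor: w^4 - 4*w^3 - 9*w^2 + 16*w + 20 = (w + 1)*(w^3 - 5*w^2 - 4*w + 20) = (w - 5)*(w + 1)*(w^2 - 4) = (w - 5)*(w - 2)*(w + 1)*(w + 2)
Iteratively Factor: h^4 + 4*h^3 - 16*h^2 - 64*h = (h + 4)*(h^3 - 16*h) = (h + 4)^2*(h^2 - 4*h) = h*(h + 4)^2*(h - 4)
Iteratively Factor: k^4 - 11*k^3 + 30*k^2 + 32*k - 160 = (k - 5)*(k^3 - 6*k^2 + 32) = (k - 5)*(k + 2)*(k^2 - 8*k + 16) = (k - 5)*(k - 4)*(k + 2)*(k - 4)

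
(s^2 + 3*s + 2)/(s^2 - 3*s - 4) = (s + 2)/(s - 4)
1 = 1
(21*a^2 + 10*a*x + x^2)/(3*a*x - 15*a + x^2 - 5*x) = (7*a + x)/(x - 5)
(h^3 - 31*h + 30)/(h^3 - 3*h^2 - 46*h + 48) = (h - 5)/(h - 8)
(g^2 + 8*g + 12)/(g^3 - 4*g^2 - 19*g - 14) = (g + 6)/(g^2 - 6*g - 7)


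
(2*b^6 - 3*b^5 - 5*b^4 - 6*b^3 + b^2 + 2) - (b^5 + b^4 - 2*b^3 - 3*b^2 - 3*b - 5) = 2*b^6 - 4*b^5 - 6*b^4 - 4*b^3 + 4*b^2 + 3*b + 7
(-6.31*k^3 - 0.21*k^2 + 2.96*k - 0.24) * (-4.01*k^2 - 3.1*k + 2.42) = 25.3031*k^5 + 20.4031*k^4 - 26.4888*k^3 - 8.7218*k^2 + 7.9072*k - 0.5808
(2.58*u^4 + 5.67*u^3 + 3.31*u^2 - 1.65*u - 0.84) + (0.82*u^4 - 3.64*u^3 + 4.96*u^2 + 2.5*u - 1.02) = 3.4*u^4 + 2.03*u^3 + 8.27*u^2 + 0.85*u - 1.86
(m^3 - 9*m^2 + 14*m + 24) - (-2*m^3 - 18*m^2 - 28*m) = 3*m^3 + 9*m^2 + 42*m + 24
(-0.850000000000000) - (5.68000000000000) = -6.53000000000000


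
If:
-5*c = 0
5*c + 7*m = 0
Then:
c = 0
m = 0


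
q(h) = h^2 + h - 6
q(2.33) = 1.76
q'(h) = 2*h + 1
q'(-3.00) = -5.00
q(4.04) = 14.36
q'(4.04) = 9.08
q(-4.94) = 13.46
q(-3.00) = 0.00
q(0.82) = -4.51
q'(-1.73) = -2.46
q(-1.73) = -4.74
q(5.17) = 25.90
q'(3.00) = 7.00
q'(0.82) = 2.64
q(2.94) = 5.58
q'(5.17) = 11.34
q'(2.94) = 6.88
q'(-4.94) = -8.88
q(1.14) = -3.56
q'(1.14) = 3.28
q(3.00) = 6.00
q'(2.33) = 5.66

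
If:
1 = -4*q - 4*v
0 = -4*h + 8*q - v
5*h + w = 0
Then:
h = -w/5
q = -4*w/45 - 1/36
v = 4*w/45 - 2/9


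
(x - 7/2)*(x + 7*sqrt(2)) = x^2 - 7*x/2 + 7*sqrt(2)*x - 49*sqrt(2)/2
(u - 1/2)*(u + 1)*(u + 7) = u^3 + 15*u^2/2 + 3*u - 7/2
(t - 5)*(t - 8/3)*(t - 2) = t^3 - 29*t^2/3 + 86*t/3 - 80/3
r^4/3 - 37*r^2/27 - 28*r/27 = r*(r/3 + 1/3)*(r - 7/3)*(r + 4/3)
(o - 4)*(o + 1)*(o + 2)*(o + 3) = o^4 + 2*o^3 - 13*o^2 - 38*o - 24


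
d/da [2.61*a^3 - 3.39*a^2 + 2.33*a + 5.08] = 7.83*a^2 - 6.78*a + 2.33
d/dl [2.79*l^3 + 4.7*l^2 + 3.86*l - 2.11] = 8.37*l^2 + 9.4*l + 3.86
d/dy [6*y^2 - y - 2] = 12*y - 1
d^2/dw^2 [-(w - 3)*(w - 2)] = -2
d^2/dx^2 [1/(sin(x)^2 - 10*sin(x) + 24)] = 2*(-2*sin(x)^4 + 15*sin(x)^3 + sin(x)^2 - 150*sin(x) + 76)/(sin(x)^2 - 10*sin(x) + 24)^3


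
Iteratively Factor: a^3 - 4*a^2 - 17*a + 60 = (a + 4)*(a^2 - 8*a + 15) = (a - 5)*(a + 4)*(a - 3)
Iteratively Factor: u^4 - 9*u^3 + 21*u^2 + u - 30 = (u - 3)*(u^3 - 6*u^2 + 3*u + 10) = (u - 5)*(u - 3)*(u^2 - u - 2) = (u - 5)*(u - 3)*(u - 2)*(u + 1)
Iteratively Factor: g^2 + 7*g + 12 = (g + 4)*(g + 3)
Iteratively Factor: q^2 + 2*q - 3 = (q + 3)*(q - 1)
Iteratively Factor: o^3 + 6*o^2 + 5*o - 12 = (o + 4)*(o^2 + 2*o - 3) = (o - 1)*(o + 4)*(o + 3)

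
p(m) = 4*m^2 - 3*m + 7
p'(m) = 8*m - 3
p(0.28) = 6.47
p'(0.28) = -0.76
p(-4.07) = 85.47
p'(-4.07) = -35.56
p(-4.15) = 88.34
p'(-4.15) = -36.20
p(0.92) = 7.63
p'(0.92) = 4.36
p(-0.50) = 9.50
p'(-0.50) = -7.00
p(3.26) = 39.73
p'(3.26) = 23.08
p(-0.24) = 7.95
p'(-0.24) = -4.92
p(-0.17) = 7.63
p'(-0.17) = -4.36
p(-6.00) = 169.00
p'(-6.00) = -51.00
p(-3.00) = 52.00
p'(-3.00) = -27.00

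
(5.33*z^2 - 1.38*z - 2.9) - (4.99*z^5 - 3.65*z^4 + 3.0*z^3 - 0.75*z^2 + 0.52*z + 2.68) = -4.99*z^5 + 3.65*z^4 - 3.0*z^3 + 6.08*z^2 - 1.9*z - 5.58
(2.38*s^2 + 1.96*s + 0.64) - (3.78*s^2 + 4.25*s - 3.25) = -1.4*s^2 - 2.29*s + 3.89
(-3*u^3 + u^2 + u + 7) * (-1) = 3*u^3 - u^2 - u - 7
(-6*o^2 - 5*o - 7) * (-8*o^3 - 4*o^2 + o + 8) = 48*o^5 + 64*o^4 + 70*o^3 - 25*o^2 - 47*o - 56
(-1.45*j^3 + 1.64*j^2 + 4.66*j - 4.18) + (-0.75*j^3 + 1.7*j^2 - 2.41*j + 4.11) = -2.2*j^3 + 3.34*j^2 + 2.25*j - 0.0699999999999994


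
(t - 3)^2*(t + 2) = t^3 - 4*t^2 - 3*t + 18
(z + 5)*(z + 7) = z^2 + 12*z + 35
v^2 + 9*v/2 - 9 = (v - 3/2)*(v + 6)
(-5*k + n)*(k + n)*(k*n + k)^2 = -5*k^4*n^2 - 10*k^4*n - 5*k^4 - 4*k^3*n^3 - 8*k^3*n^2 - 4*k^3*n + k^2*n^4 + 2*k^2*n^3 + k^2*n^2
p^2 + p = p*(p + 1)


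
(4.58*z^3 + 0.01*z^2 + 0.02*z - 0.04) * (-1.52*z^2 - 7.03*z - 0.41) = -6.9616*z^5 - 32.2126*z^4 - 1.9785*z^3 - 0.0839*z^2 + 0.273*z + 0.0164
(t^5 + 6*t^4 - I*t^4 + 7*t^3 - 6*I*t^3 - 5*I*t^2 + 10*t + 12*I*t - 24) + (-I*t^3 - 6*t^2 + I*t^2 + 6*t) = t^5 + 6*t^4 - I*t^4 + 7*t^3 - 7*I*t^3 - 6*t^2 - 4*I*t^2 + 16*t + 12*I*t - 24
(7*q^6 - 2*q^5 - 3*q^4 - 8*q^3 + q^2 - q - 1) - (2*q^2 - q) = 7*q^6 - 2*q^5 - 3*q^4 - 8*q^3 - q^2 - 1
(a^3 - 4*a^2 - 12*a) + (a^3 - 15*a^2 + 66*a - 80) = 2*a^3 - 19*a^2 + 54*a - 80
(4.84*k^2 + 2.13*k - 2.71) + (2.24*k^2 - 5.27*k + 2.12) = 7.08*k^2 - 3.14*k - 0.59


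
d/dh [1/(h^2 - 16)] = -2*h/(h^2 - 16)^2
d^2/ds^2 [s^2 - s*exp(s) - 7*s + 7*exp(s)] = -s*exp(s) + 5*exp(s) + 2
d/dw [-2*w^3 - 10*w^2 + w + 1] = -6*w^2 - 20*w + 1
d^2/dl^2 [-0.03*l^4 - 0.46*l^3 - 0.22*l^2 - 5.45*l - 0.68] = -0.36*l^2 - 2.76*l - 0.44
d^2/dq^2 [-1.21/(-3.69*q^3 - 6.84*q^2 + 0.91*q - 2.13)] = (-(26.7894*q + 16.5528)*(3.69*q^3 + 6.84*q^2 - 0.91*q + 2.13) + 1.21*(11.07*q^2 + 13.68*q - 0.91)*(22.14*q^2 + 27.36*q - 1.82))/(3.69*q^3 + 6.84*q^2 - 0.91*q + 2.13)^3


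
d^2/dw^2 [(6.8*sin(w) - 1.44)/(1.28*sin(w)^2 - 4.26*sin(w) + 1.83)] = (-11.14112*sin(w)^5 - 27.641856*sin(w)^4 + 94.2960640000001*sin(w)^3 - 54.5268959999999*sin(w)^2 - 60.0042960000001*sin(w) + 60.503904)/(2.097152*sin(w)^6 - 20.938752*sin(w)^5 + 78.6816*sin(w)^4 - 137.18052*sin(w)^3 + 112.4901*sin(w)^2 - 42.798942*sin(w) + 6.128487)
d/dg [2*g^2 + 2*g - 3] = 4*g + 2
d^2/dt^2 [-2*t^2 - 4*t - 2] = -4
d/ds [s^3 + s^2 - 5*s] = 3*s^2 + 2*s - 5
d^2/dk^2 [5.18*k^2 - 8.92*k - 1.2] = 10.3600000000000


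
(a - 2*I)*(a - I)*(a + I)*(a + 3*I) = a^4 + I*a^3 + 7*a^2 + I*a + 6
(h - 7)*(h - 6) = h^2 - 13*h + 42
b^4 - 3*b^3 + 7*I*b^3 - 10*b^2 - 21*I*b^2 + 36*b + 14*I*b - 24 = (b - 2)*(b - 1)*(b + 3*I)*(b + 4*I)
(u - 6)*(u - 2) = u^2 - 8*u + 12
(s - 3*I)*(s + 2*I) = s^2 - I*s + 6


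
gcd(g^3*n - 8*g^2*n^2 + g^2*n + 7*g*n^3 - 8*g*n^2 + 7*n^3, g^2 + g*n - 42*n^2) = 1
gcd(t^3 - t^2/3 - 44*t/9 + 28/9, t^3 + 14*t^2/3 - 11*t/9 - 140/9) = t + 7/3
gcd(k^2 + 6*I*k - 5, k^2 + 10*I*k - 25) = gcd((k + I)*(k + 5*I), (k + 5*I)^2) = k + 5*I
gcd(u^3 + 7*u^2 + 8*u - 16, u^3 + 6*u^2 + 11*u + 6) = 1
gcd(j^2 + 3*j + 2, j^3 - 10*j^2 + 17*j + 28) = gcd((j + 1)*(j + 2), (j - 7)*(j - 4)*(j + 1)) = j + 1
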